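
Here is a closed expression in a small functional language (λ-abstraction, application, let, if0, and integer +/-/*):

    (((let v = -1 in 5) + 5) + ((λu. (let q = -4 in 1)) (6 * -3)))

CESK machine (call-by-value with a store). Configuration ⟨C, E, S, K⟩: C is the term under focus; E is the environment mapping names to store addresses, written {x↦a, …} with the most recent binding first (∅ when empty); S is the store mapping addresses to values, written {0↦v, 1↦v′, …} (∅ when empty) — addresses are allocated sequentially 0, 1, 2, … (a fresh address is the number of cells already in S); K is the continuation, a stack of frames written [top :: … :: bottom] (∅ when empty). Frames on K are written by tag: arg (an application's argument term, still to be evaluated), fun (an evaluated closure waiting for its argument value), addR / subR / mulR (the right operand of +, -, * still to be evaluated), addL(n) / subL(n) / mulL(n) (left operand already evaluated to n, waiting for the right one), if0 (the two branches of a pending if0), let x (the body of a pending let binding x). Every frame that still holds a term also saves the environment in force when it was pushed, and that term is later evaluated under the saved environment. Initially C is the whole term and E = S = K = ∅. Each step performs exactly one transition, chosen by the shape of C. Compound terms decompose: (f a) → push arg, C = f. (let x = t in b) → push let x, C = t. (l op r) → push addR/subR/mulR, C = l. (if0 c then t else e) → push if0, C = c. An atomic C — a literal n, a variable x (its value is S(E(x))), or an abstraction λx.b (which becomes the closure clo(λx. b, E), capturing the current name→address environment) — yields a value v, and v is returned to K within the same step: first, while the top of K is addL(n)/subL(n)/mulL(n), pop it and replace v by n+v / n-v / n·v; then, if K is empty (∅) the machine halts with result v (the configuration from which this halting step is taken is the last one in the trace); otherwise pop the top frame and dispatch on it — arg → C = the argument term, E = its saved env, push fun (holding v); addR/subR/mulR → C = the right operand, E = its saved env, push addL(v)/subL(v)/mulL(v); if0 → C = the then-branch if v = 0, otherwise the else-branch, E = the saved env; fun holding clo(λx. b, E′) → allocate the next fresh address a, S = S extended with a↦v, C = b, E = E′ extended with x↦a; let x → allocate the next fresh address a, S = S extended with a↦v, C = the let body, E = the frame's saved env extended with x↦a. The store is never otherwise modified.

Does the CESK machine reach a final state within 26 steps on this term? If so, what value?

Answer: 11

Derivation:
[0] ⟨C=(((let v = -1 in 5) + 5) + ((λu. (let q = -4 in 1)) (6 * -3))); E=∅; S=∅; K=∅⟩
[1] ⟨C=((let v = -1 in 5) + 5); E=∅; S=∅; K=[addR]⟩
[2] ⟨C=(let v = -1 in 5); E=∅; S=∅; K=[addR :: addR]⟩
[3] ⟨C=-1; E=∅; S=∅; K=[let v :: addR :: addR]⟩
[4] ⟨C=5; E={v↦0}; S={0↦-1}; K=[addR :: addR]⟩
[5] ⟨C=5; E=∅; S={0↦-1}; K=[addL(5) :: addR]⟩
[6] ⟨C=((λu. (let q = -4 in 1)) (6 * -3)); E=∅; S={0↦-1}; K=[addL(10)]⟩
[7] ⟨C=(λu. (let q = -4 in 1)); E=∅; S={0↦-1}; K=[arg :: addL(10)]⟩
[8] ⟨C=(6 * -3); E=∅; S={0↦-1}; K=[fun :: addL(10)]⟩
[9] ⟨C=6; E=∅; S={0↦-1}; K=[mulR :: fun :: addL(10)]⟩
[10] ⟨C=-3; E=∅; S={0↦-1}; K=[mulL(6) :: fun :: addL(10)]⟩
[11] ⟨C=(let q = -4 in 1); E={u↦1}; S={0↦-1, 1↦-18}; K=[addL(10)]⟩
[12] ⟨C=-4; E={u↦1}; S={0↦-1, 1↦-18}; K=[let q :: addL(10)]⟩
[13] ⟨C=1; E={q↦2, u↦1}; S={0↦-1, 1↦-18, 2↦-4}; K=[addL(10)]⟩
→ final value 11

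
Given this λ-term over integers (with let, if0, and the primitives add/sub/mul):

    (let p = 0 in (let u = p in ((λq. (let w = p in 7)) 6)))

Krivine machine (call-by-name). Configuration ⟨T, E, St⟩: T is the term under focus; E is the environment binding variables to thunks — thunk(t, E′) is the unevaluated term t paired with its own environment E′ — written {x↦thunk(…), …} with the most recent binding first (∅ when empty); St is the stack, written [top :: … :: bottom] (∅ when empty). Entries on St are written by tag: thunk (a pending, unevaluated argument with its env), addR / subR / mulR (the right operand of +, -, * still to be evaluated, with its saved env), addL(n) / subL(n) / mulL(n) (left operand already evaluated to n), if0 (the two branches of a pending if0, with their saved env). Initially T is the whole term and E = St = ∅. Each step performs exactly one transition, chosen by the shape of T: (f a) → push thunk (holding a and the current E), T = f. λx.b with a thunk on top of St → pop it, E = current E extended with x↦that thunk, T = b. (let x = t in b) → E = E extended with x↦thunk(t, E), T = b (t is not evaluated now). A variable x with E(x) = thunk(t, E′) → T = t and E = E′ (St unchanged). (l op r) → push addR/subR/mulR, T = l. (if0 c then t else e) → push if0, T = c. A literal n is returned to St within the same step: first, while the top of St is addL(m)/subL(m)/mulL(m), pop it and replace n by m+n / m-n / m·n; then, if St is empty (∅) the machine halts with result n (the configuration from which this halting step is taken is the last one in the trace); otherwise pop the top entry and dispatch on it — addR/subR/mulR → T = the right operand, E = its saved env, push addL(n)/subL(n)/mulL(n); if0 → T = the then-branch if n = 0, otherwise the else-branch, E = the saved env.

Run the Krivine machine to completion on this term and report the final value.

Answer: 7

Execution trace:
[0] ⟨T=(let p = 0 in (let u = p in ((λq. (let w = p in 7)) 6))); E=∅; St=∅⟩
[1] ⟨T=(let u = p in ((λq. (let w = p in 7)) 6)); E={p↦thunk(0, ∅)}; St=∅⟩
[2] ⟨T=((λq. (let w = p in 7)) 6); E={u↦thunk(p, {p↦thunk(0, ∅)}), p↦thunk(0, ∅)}; St=∅⟩
[3] ⟨T=(λq. (let w = p in 7)); E={u↦thunk(p, {p↦thunk(0, ∅)}), p↦thunk(0, ∅)}; St=[thunk]⟩
[4] ⟨T=(let w = p in 7); E={q↦thunk(6, {u↦thunk(p, {p↦thunk(0, ∅)}), p↦thunk(0, ∅)}), u↦thunk(p, {p↦thunk(0, ∅)}), p↦thunk(0, ∅)}; St=∅⟩
[5] ⟨T=7; E={w↦thunk(p, {q↦thunk(6, {u↦thunk(p, {p↦thunk(0, ∅)}), p↦thunk(0, ∅)}), u↦thunk(p, {p↦thunk(0, ∅)}), p↦thunk(0, ∅)}), q↦thunk(6, {u↦thunk(p, {p↦thunk(0, ∅)}), p↦thunk(0, ∅)}), u↦thunk(p, {p↦thunk(0, ∅)}), p↦thunk(0, ∅)}; St=∅⟩
→ final value 7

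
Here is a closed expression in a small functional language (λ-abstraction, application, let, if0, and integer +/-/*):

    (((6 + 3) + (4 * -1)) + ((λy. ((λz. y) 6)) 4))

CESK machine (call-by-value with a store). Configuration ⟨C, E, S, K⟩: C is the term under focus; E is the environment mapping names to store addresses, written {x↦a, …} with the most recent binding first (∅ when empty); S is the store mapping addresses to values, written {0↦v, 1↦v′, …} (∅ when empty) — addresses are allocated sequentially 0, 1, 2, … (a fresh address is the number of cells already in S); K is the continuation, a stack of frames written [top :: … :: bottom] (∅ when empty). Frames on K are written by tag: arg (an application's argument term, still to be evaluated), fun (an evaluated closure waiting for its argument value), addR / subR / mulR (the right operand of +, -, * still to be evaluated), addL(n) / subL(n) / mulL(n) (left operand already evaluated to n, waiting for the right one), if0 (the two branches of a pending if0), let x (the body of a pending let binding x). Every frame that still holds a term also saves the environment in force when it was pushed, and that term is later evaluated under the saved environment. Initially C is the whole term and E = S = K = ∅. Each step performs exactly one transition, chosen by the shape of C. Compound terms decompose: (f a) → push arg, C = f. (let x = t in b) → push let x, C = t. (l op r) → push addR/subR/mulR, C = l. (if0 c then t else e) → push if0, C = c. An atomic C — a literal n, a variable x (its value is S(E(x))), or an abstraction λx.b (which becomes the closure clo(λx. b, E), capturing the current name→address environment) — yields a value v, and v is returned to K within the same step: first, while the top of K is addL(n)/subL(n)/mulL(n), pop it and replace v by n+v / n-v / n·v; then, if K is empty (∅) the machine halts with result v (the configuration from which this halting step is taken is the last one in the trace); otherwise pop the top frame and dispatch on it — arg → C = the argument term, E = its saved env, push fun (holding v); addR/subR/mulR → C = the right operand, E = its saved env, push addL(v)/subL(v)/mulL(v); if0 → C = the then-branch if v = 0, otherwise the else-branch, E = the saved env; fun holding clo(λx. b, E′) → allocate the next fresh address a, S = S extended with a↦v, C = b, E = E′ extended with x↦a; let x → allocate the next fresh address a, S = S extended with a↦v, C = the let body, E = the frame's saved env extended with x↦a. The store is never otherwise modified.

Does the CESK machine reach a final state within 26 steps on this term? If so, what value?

Answer: 9

Execution trace:
step 0: ⟨C=(((6 + 3) + (4 * -1)) + ((λy. ((λz. y) 6)) 4)); E=∅; S=∅; K=∅⟩
step 1: ⟨C=((6 + 3) + (4 * -1)); E=∅; S=∅; K=[addR]⟩
step 2: ⟨C=(6 + 3); E=∅; S=∅; K=[addR :: addR]⟩
step 3: ⟨C=6; E=∅; S=∅; K=[addR :: addR :: addR]⟩
step 4: ⟨C=3; E=∅; S=∅; K=[addL(6) :: addR :: addR]⟩
step 5: ⟨C=(4 * -1); E=∅; S=∅; K=[addL(9) :: addR]⟩
step 6: ⟨C=4; E=∅; S=∅; K=[mulR :: addL(9) :: addR]⟩
step 7: ⟨C=-1; E=∅; S=∅; K=[mulL(4) :: addL(9) :: addR]⟩
step 8: ⟨C=((λy. ((λz. y) 6)) 4); E=∅; S=∅; K=[addL(5)]⟩
step 9: ⟨C=(λy. ((λz. y) 6)); E=∅; S=∅; K=[arg :: addL(5)]⟩
step 10: ⟨C=4; E=∅; S=∅; K=[fun :: addL(5)]⟩
step 11: ⟨C=((λz. y) 6); E={y↦0}; S={0↦4}; K=[addL(5)]⟩
step 12: ⟨C=(λz. y); E={y↦0}; S={0↦4}; K=[arg :: addL(5)]⟩
step 13: ⟨C=6; E={y↦0}; S={0↦4}; K=[fun :: addL(5)]⟩
step 14: ⟨C=y; E={z↦1, y↦0}; S={0↦4, 1↦6}; K=[addL(5)]⟩
→ final value 9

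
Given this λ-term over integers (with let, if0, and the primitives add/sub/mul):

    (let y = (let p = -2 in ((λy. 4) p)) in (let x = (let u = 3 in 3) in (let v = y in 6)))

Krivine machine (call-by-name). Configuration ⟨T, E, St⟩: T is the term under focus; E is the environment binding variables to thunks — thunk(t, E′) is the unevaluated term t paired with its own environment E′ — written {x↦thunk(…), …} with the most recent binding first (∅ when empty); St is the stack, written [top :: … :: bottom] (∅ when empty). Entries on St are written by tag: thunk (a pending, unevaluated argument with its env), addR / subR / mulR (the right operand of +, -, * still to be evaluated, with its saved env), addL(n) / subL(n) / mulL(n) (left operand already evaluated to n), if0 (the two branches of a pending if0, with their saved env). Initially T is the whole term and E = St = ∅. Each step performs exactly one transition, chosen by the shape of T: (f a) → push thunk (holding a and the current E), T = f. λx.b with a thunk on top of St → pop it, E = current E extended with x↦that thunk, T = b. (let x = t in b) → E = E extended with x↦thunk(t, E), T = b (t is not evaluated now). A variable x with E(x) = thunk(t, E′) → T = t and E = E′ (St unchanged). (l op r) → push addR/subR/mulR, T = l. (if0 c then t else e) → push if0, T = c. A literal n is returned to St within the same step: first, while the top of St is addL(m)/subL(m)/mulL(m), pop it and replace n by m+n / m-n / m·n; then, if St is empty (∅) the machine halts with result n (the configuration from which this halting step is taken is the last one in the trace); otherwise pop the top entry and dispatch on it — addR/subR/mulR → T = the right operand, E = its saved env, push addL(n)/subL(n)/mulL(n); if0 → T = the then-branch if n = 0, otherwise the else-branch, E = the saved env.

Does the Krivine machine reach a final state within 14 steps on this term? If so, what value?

0. ⟨T=(let y = (let p = -2 in ((λy. 4) p)) in (let x = (let u = 3 in 3) in (let v = y in 6))); E=∅; St=∅⟩
1. ⟨T=(let x = (let u = 3 in 3) in (let v = y in 6)); E={y↦thunk((let p = -2 in ((λy. 4) p)), ∅)}; St=∅⟩
2. ⟨T=(let v = y in 6); E={x↦thunk((let u = 3 in 3), {y↦thunk((let p = -2 in ((λy. 4) p)), ∅)}), y↦thunk((let p = -2 in ((λy. 4) p)), ∅)}; St=∅⟩
3. ⟨T=6; E={v↦thunk(y, {x↦thunk((let u = 3 in 3), {y↦thunk((let p = -2 in ((λy. 4) p)), ∅)}), y↦thunk((let p = -2 in ((λy. 4) p)), ∅)}), x↦thunk((let u = 3 in 3), {y↦thunk((let p = -2 in ((λy. 4) p)), ∅)}), y↦thunk((let p = -2 in ((λy. 4) p)), ∅)}; St=∅⟩
→ final value 6

Answer: 6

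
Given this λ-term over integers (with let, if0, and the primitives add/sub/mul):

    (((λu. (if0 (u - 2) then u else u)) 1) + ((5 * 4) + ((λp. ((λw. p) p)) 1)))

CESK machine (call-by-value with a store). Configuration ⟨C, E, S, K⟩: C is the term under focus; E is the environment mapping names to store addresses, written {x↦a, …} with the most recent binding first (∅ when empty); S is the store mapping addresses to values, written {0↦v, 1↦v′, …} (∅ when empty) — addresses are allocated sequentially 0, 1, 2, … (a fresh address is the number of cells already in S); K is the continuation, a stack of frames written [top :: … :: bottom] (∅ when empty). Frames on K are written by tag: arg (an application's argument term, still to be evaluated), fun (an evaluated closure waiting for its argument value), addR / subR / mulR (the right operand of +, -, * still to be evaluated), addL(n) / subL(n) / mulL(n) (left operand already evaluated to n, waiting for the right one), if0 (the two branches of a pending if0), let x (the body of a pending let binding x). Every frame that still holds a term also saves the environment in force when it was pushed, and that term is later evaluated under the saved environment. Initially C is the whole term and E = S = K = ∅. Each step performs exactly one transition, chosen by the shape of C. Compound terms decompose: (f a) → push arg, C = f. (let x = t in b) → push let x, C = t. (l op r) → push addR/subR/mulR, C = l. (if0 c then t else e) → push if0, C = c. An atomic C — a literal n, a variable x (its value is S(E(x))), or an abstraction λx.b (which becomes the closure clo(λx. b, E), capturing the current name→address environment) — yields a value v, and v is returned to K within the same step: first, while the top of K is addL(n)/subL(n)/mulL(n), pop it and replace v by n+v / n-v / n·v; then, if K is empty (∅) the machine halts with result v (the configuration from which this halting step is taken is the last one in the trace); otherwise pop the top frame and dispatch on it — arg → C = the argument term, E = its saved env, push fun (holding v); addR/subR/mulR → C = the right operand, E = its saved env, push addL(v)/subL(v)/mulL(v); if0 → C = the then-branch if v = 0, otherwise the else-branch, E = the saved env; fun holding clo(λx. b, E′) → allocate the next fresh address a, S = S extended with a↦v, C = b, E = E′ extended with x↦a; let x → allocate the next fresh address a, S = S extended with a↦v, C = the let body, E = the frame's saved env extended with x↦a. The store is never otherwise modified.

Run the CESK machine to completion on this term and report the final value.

0. ⟨C=(((λu. (if0 (u - 2) then u else u)) 1) + ((5 * 4) + ((λp. ((λw. p) p)) 1))); E=∅; S=∅; K=∅⟩
1. ⟨C=((λu. (if0 (u - 2) then u else u)) 1); E=∅; S=∅; K=[addR]⟩
2. ⟨C=(λu. (if0 (u - 2) then u else u)); E=∅; S=∅; K=[arg :: addR]⟩
3. ⟨C=1; E=∅; S=∅; K=[fun :: addR]⟩
4. ⟨C=(if0 (u - 2) then u else u); E={u↦0}; S={0↦1}; K=[addR]⟩
5. ⟨C=(u - 2); E={u↦0}; S={0↦1}; K=[if0 :: addR]⟩
6. ⟨C=u; E={u↦0}; S={0↦1}; K=[subR :: if0 :: addR]⟩
7. ⟨C=2; E={u↦0}; S={0↦1}; K=[subL(1) :: if0 :: addR]⟩
8. ⟨C=u; E={u↦0}; S={0↦1}; K=[addR]⟩
9. ⟨C=((5 * 4) + ((λp. ((λw. p) p)) 1)); E=∅; S={0↦1}; K=[addL(1)]⟩
10. ⟨C=(5 * 4); E=∅; S={0↦1}; K=[addR :: addL(1)]⟩
11. ⟨C=5; E=∅; S={0↦1}; K=[mulR :: addR :: addL(1)]⟩
12. ⟨C=4; E=∅; S={0↦1}; K=[mulL(5) :: addR :: addL(1)]⟩
13. ⟨C=((λp. ((λw. p) p)) 1); E=∅; S={0↦1}; K=[addL(20) :: addL(1)]⟩
14. ⟨C=(λp. ((λw. p) p)); E=∅; S={0↦1}; K=[arg :: addL(20) :: addL(1)]⟩
15. ⟨C=1; E=∅; S={0↦1}; K=[fun :: addL(20) :: addL(1)]⟩
16. ⟨C=((λw. p) p); E={p↦1}; S={0↦1, 1↦1}; K=[addL(20) :: addL(1)]⟩
17. ⟨C=(λw. p); E={p↦1}; S={0↦1, 1↦1}; K=[arg :: addL(20) :: addL(1)]⟩
18. ⟨C=p; E={p↦1}; S={0↦1, 1↦1}; K=[fun :: addL(20) :: addL(1)]⟩
19. ⟨C=p; E={w↦2, p↦1}; S={0↦1, 1↦1, 2↦1}; K=[addL(20) :: addL(1)]⟩
→ final value 22

Answer: 22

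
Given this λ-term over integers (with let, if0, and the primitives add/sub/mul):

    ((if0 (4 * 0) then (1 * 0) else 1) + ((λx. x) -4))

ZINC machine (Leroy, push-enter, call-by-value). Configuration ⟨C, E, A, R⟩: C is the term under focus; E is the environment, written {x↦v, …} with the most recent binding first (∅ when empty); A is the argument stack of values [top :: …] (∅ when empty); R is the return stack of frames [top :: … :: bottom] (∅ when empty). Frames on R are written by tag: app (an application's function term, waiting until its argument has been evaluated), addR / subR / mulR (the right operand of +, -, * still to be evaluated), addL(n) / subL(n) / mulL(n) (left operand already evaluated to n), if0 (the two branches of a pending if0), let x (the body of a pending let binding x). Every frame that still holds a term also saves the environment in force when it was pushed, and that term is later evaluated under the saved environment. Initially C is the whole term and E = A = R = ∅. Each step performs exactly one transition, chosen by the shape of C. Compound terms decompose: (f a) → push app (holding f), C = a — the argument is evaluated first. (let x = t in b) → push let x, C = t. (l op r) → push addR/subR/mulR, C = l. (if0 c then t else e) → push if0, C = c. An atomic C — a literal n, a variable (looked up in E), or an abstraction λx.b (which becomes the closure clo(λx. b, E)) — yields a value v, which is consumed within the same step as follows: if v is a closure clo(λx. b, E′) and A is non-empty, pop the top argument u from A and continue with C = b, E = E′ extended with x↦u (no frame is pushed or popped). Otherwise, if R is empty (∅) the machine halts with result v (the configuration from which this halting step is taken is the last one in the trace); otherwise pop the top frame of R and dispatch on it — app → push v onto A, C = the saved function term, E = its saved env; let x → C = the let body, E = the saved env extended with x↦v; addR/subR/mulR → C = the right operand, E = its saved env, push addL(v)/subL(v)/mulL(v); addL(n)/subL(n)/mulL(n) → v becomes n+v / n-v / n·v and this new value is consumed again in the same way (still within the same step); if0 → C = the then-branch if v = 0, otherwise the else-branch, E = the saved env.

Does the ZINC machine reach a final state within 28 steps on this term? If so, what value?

Answer: -4

Derivation:
0. <C=((if0 (4 * 0) then (1 * 0) else 1) + ((λx. x) -4)), E=∅, A=∅, R=∅>
1. <C=(if0 (4 * 0) then (1 * 0) else 1), E=∅, A=∅, R=[addR]>
2. <C=(4 * 0), E=∅, A=∅, R=[if0 :: addR]>
3. <C=4, E=∅, A=∅, R=[mulR :: if0 :: addR]>
4. <C=0, E=∅, A=∅, R=[mulL(4) :: if0 :: addR]>
5. <C=(1 * 0), E=∅, A=∅, R=[addR]>
6. <C=1, E=∅, A=∅, R=[mulR :: addR]>
7. <C=0, E=∅, A=∅, R=[mulL(1) :: addR]>
8. <C=((λx. x) -4), E=∅, A=∅, R=[addL(0)]>
9. <C=-4, E=∅, A=∅, R=[app :: addL(0)]>
10. <C=(λx. x), E=∅, A=[-4], R=[addL(0)]>
11. <C=x, E={x↦-4}, A=∅, R=[addL(0)]>
→ final value -4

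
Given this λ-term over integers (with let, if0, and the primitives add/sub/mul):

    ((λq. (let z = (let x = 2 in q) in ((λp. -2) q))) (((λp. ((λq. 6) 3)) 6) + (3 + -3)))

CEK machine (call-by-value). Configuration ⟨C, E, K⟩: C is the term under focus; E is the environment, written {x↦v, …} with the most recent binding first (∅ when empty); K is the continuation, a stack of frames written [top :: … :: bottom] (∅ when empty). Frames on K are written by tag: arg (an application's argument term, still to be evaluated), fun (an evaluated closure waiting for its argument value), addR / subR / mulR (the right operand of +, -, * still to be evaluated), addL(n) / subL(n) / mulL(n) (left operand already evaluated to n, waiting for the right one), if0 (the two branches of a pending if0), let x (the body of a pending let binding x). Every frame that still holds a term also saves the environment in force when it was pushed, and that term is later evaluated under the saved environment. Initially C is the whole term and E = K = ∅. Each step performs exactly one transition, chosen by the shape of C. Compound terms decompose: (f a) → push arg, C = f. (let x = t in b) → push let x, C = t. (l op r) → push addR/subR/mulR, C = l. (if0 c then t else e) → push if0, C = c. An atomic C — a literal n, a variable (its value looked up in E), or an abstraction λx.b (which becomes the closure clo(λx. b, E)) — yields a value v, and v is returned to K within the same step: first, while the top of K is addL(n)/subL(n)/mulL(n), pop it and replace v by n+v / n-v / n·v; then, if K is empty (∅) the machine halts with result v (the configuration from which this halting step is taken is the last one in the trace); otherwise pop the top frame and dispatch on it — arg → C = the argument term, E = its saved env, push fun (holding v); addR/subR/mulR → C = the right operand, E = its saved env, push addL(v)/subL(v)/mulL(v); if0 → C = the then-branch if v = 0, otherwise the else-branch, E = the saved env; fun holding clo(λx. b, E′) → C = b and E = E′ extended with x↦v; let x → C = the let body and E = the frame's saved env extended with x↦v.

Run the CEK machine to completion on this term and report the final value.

[0] [C=((λq. (let z = (let x = 2 in q) in ((λp. -2) q))) (((λp. ((λq. 6) 3)) 6) + (3 + -3))) | E=∅ | K=∅]
[1] [C=(λq. (let z = (let x = 2 in q) in ((λp. -2) q))) | E=∅ | K=[arg]]
[2] [C=(((λp. ((λq. 6) 3)) 6) + (3 + -3)) | E=∅ | K=[fun]]
[3] [C=((λp. ((λq. 6) 3)) 6) | E=∅ | K=[addR :: fun]]
[4] [C=(λp. ((λq. 6) 3)) | E=∅ | K=[arg :: addR :: fun]]
[5] [C=6 | E=∅ | K=[fun :: addR :: fun]]
[6] [C=((λq. 6) 3) | E={p↦6} | K=[addR :: fun]]
[7] [C=(λq. 6) | E={p↦6} | K=[arg :: addR :: fun]]
[8] [C=3 | E={p↦6} | K=[fun :: addR :: fun]]
[9] [C=6 | E={q↦3, p↦6} | K=[addR :: fun]]
[10] [C=(3 + -3) | E=∅ | K=[addL(6) :: fun]]
[11] [C=3 | E=∅ | K=[addR :: addL(6) :: fun]]
[12] [C=-3 | E=∅ | K=[addL(3) :: addL(6) :: fun]]
[13] [C=(let z = (let x = 2 in q) in ((λp. -2) q)) | E={q↦6} | K=∅]
[14] [C=(let x = 2 in q) | E={q↦6} | K=[let z]]
[15] [C=2 | E={q↦6} | K=[let x :: let z]]
[16] [C=q | E={x↦2, q↦6} | K=[let z]]
[17] [C=((λp. -2) q) | E={z↦6, q↦6} | K=∅]
[18] [C=(λp. -2) | E={z↦6, q↦6} | K=[arg]]
[19] [C=q | E={z↦6, q↦6} | K=[fun]]
[20] [C=-2 | E={p↦6, z↦6, q↦6} | K=∅]
→ final value -2

Answer: -2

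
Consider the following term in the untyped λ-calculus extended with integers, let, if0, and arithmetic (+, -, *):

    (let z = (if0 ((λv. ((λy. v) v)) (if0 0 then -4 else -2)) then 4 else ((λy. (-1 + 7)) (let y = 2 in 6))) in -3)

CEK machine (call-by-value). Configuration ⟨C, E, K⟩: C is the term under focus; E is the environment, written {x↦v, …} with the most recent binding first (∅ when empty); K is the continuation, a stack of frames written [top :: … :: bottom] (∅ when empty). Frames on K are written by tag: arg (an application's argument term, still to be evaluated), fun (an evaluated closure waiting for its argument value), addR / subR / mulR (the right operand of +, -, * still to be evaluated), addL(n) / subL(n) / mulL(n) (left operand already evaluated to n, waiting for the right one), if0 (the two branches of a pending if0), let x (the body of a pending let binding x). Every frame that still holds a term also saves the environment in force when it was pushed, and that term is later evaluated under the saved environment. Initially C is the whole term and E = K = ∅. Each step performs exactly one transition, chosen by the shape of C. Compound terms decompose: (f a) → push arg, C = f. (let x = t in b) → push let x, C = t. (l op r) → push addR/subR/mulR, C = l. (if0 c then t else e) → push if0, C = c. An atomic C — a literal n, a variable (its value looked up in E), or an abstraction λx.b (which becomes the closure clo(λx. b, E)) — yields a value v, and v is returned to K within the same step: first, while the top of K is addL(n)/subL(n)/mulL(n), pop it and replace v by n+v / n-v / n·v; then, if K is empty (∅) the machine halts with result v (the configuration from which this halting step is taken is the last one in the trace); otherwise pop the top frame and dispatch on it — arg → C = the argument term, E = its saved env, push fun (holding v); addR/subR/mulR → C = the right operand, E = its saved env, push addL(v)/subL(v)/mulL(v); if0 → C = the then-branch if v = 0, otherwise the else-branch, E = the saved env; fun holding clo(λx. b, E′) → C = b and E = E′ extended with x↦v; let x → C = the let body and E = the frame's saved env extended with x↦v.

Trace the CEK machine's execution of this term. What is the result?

Answer: -3

Execution trace:
[0] [C=(let z = (if0 ((λv. ((λy. v) v)) (if0 0 then -4 else -2)) then 4 else ((λy. (-1 + 7)) (let y = 2 in 6))) in -3) | E=∅ | K=∅]
[1] [C=(if0 ((λv. ((λy. v) v)) (if0 0 then -4 else -2)) then 4 else ((λy. (-1 + 7)) (let y = 2 in 6))) | E=∅ | K=[let z]]
[2] [C=((λv. ((λy. v) v)) (if0 0 then -4 else -2)) | E=∅ | K=[if0 :: let z]]
[3] [C=(λv. ((λy. v) v)) | E=∅ | K=[arg :: if0 :: let z]]
[4] [C=(if0 0 then -4 else -2) | E=∅ | K=[fun :: if0 :: let z]]
[5] [C=0 | E=∅ | K=[if0 :: fun :: if0 :: let z]]
[6] [C=-4 | E=∅ | K=[fun :: if0 :: let z]]
[7] [C=((λy. v) v) | E={v↦-4} | K=[if0 :: let z]]
[8] [C=(λy. v) | E={v↦-4} | K=[arg :: if0 :: let z]]
[9] [C=v | E={v↦-4} | K=[fun :: if0 :: let z]]
[10] [C=v | E={y↦-4, v↦-4} | K=[if0 :: let z]]
[11] [C=((λy. (-1 + 7)) (let y = 2 in 6)) | E=∅ | K=[let z]]
[12] [C=(λy. (-1 + 7)) | E=∅ | K=[arg :: let z]]
[13] [C=(let y = 2 in 6) | E=∅ | K=[fun :: let z]]
[14] [C=2 | E=∅ | K=[let y :: fun :: let z]]
[15] [C=6 | E={y↦2} | K=[fun :: let z]]
[16] [C=(-1 + 7) | E={y↦6} | K=[let z]]
[17] [C=-1 | E={y↦6} | K=[addR :: let z]]
[18] [C=7 | E={y↦6} | K=[addL(-1) :: let z]]
[19] [C=-3 | E={z↦6} | K=∅]
→ final value -3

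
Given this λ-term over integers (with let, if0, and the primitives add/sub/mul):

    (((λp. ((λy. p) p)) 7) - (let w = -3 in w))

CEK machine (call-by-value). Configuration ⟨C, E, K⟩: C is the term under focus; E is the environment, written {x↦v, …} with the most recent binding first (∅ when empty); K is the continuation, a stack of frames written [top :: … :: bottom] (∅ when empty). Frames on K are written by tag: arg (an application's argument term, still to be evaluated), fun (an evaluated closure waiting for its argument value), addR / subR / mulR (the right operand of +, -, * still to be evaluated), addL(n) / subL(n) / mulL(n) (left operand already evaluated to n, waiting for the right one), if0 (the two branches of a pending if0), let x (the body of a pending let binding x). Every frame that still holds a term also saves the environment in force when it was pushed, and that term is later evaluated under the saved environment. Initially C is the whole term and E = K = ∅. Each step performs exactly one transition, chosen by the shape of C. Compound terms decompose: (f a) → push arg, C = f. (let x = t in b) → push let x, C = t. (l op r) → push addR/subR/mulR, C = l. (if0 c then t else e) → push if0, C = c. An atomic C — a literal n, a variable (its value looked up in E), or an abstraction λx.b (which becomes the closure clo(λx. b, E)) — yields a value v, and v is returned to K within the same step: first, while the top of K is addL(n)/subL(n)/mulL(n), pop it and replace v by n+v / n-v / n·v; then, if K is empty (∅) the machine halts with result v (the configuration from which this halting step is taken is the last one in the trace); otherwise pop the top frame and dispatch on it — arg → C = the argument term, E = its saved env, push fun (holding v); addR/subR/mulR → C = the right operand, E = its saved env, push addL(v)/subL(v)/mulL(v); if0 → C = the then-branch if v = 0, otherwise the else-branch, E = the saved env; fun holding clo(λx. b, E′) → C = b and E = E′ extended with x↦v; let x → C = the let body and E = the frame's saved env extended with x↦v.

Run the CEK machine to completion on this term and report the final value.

t=0: [C=(((λp. ((λy. p) p)) 7) - (let w = -3 in w)) | E=∅ | K=∅]
t=1: [C=((λp. ((λy. p) p)) 7) | E=∅ | K=[subR]]
t=2: [C=(λp. ((λy. p) p)) | E=∅ | K=[arg :: subR]]
t=3: [C=7 | E=∅ | K=[fun :: subR]]
t=4: [C=((λy. p) p) | E={p↦7} | K=[subR]]
t=5: [C=(λy. p) | E={p↦7} | K=[arg :: subR]]
t=6: [C=p | E={p↦7} | K=[fun :: subR]]
t=7: [C=p | E={y↦7, p↦7} | K=[subR]]
t=8: [C=(let w = -3 in w) | E=∅ | K=[subL(7)]]
t=9: [C=-3 | E=∅ | K=[let w :: subL(7)]]
t=10: [C=w | E={w↦-3} | K=[subL(7)]]
→ final value 10

Answer: 10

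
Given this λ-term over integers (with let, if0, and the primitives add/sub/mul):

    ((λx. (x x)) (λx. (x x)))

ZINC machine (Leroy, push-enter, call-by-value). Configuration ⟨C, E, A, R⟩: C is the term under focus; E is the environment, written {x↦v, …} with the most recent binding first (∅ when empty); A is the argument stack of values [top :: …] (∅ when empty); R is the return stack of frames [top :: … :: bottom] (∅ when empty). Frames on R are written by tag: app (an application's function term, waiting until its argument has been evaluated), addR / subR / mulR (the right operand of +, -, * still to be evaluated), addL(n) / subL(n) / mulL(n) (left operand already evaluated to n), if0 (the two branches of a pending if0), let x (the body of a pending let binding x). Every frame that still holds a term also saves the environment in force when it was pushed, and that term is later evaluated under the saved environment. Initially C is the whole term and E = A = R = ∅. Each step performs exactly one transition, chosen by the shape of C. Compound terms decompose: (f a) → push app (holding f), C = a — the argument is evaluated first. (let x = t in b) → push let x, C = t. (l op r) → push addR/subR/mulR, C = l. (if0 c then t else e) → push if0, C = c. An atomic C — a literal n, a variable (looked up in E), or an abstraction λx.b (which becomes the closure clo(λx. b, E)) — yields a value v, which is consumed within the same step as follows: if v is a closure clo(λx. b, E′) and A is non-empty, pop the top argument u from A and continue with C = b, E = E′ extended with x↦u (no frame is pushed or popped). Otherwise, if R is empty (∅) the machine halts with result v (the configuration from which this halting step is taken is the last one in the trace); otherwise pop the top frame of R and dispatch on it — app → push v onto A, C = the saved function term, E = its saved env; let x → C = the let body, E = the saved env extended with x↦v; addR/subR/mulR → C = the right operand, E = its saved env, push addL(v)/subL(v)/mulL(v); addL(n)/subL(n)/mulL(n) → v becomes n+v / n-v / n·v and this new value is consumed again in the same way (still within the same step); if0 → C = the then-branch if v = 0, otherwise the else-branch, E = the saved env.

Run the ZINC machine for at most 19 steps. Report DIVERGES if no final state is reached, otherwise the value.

step 0: [C=((λx. (x x)) (λx. (x x))) | E=∅ | A=∅ | R=∅]
step 1: [C=(λx. (x x)) | E=∅ | A=∅ | R=[app]]
step 2: [C=(λx. (x x)) | E=∅ | A=[clo(λx. (x x), ∅)] | R=∅]
step 3: [C=(x x) | E={x↦clo(λx. (x x), ∅)} | A=∅ | R=∅]
step 4: [C=x | E={x↦clo(λx. (x x), ∅)} | A=∅ | R=[app]]
step 5: [C=x | E={x↦clo(λx. (x x), ∅)} | A=[clo(λx. (x x), ∅)] | R=∅]
… configuration repeats with period 3 (steps 3–5 recur indefinitely) …

Answer: DIVERGES (no final state within 19 steps)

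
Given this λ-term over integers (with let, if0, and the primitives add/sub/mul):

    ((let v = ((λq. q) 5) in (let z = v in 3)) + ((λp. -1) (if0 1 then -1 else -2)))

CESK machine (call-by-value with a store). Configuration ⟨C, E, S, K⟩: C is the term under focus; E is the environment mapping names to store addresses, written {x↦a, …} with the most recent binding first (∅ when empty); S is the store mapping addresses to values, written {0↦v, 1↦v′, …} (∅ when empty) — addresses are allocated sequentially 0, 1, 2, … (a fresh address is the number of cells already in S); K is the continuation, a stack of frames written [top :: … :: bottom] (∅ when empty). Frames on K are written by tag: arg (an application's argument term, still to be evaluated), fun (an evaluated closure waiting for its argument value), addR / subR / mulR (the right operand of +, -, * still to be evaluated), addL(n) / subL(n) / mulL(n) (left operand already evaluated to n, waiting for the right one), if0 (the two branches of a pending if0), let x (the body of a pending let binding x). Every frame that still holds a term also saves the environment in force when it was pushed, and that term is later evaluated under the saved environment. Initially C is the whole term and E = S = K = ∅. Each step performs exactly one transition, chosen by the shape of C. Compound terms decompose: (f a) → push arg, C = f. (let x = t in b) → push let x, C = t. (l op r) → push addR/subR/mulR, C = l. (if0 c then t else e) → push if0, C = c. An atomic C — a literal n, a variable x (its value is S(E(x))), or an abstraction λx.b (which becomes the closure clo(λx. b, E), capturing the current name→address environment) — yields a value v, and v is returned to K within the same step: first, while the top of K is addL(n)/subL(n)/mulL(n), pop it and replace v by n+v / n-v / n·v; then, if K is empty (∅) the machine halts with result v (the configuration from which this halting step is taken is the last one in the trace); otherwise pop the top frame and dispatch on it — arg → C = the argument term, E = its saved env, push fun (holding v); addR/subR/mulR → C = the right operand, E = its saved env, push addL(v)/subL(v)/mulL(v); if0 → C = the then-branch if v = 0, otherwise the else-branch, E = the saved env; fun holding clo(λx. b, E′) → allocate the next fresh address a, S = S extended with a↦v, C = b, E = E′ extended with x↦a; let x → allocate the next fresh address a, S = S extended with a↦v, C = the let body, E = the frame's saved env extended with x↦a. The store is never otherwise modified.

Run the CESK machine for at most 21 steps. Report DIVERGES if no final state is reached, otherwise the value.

[0] [C=((let v = ((λq. q) 5) in (let z = v in 3)) + ((λp. -1) (if0 1 then -1 else -2))) | E=∅ | S=∅ | K=∅]
[1] [C=(let v = ((λq. q) 5) in (let z = v in 3)) | E=∅ | S=∅ | K=[addR]]
[2] [C=((λq. q) 5) | E=∅ | S=∅ | K=[let v :: addR]]
[3] [C=(λq. q) | E=∅ | S=∅ | K=[arg :: let v :: addR]]
[4] [C=5 | E=∅ | S=∅ | K=[fun :: let v :: addR]]
[5] [C=q | E={q↦0} | S={0↦5} | K=[let v :: addR]]
[6] [C=(let z = v in 3) | E={v↦1} | S={0↦5, 1↦5} | K=[addR]]
[7] [C=v | E={v↦1} | S={0↦5, 1↦5} | K=[let z :: addR]]
[8] [C=3 | E={z↦2, v↦1} | S={0↦5, 1↦5, 2↦5} | K=[addR]]
[9] [C=((λp. -1) (if0 1 then -1 else -2)) | E=∅ | S={0↦5, 1↦5, 2↦5} | K=[addL(3)]]
[10] [C=(λp. -1) | E=∅ | S={0↦5, 1↦5, 2↦5} | K=[arg :: addL(3)]]
[11] [C=(if0 1 then -1 else -2) | E=∅ | S={0↦5, 1↦5, 2↦5} | K=[fun :: addL(3)]]
[12] [C=1 | E=∅ | S={0↦5, 1↦5, 2↦5} | K=[if0 :: fun :: addL(3)]]
[13] [C=-2 | E=∅ | S={0↦5, 1↦5, 2↦5} | K=[fun :: addL(3)]]
[14] [C=-1 | E={p↦3} | S={0↦5, 1↦5, 2↦5, 3↦-2} | K=[addL(3)]]
→ final value 2

Answer: 2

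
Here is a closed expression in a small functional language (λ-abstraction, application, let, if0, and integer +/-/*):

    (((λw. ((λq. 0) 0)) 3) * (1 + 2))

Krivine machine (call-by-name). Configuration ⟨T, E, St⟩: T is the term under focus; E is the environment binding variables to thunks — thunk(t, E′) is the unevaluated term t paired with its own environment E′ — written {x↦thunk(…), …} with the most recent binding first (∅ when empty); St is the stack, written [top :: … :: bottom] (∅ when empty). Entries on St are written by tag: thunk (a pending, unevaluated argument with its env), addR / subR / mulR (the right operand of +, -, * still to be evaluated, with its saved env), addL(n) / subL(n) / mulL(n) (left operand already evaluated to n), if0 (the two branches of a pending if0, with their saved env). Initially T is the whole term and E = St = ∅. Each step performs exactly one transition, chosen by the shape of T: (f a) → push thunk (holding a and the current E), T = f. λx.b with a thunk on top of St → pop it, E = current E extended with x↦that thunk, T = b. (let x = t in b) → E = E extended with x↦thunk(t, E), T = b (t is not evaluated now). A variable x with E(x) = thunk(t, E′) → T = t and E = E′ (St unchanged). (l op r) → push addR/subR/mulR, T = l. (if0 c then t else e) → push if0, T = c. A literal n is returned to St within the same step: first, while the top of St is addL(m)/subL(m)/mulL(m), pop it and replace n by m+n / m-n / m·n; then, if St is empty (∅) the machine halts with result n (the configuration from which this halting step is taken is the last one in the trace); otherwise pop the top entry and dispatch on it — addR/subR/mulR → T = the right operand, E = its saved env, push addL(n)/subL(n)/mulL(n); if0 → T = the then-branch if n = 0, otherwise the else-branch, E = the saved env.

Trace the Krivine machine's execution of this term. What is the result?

Answer: 0

Machine steps:
[0] <T=(((λw. ((λq. 0) 0)) 3) * (1 + 2)), E=∅, St=∅>
[1] <T=((λw. ((λq. 0) 0)) 3), E=∅, St=[mulR]>
[2] <T=(λw. ((λq. 0) 0)), E=∅, St=[thunk :: mulR]>
[3] <T=((λq. 0) 0), E={w↦thunk(3, ∅)}, St=[mulR]>
[4] <T=(λq. 0), E={w↦thunk(3, ∅)}, St=[thunk :: mulR]>
[5] <T=0, E={q↦thunk(0, {w↦thunk(3, ∅)}), w↦thunk(3, ∅)}, St=[mulR]>
[6] <T=(1 + 2), E=∅, St=[mulL(0)]>
[7] <T=1, E=∅, St=[addR :: mulL(0)]>
[8] <T=2, E=∅, St=[addL(1) :: mulL(0)]>
→ final value 0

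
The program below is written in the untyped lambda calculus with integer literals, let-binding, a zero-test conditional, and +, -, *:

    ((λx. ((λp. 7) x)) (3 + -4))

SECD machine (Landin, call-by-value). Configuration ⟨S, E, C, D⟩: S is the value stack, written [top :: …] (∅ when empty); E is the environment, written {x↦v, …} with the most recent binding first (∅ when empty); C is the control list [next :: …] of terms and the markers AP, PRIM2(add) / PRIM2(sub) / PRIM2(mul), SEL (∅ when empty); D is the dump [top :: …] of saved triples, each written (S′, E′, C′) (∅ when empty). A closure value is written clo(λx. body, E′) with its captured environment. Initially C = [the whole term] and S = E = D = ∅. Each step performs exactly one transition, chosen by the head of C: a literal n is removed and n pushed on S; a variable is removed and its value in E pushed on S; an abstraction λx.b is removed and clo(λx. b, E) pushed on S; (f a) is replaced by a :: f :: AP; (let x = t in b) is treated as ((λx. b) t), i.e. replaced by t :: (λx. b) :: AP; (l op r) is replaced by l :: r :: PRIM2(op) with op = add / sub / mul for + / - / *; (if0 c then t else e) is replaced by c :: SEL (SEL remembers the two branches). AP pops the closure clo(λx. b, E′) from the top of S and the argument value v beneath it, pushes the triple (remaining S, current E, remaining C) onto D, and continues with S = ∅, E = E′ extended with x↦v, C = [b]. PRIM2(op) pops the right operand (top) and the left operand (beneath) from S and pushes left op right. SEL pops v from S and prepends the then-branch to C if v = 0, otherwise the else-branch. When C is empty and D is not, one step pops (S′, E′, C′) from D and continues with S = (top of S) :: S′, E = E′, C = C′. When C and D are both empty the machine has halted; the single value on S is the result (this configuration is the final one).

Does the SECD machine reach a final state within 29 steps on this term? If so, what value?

Answer: 7

Machine steps:
t=0: ⟨S=∅; E=∅; C=[((λx. ((λp. 7) x)) (3 + -4))]; D=∅⟩
t=1: ⟨S=∅; E=∅; C=[(3 + -4) :: (λx. ((λp. 7) x)) :: AP]; D=∅⟩
t=2: ⟨S=∅; E=∅; C=[3 :: -4 :: PRIM2(add) :: (λx. ((λp. 7) x)) :: AP]; D=∅⟩
t=3: ⟨S=[3]; E=∅; C=[-4 :: PRIM2(add) :: (λx. ((λp. 7) x)) :: AP]; D=∅⟩
t=4: ⟨S=[-4 :: 3]; E=∅; C=[PRIM2(add) :: (λx. ((λp. 7) x)) :: AP]; D=∅⟩
t=5: ⟨S=[-1]; E=∅; C=[(λx. ((λp. 7) x)) :: AP]; D=∅⟩
t=6: ⟨S=[clo(λx. ((λp. 7) x), ∅) :: -1]; E=∅; C=[AP]; D=∅⟩
t=7: ⟨S=∅; E={x↦-1}; C=[((λp. 7) x)]; D=[(∅, ∅, ∅)]⟩
t=8: ⟨S=∅; E={x↦-1}; C=[x :: (λp. 7) :: AP]; D=[(∅, ∅, ∅)]⟩
t=9: ⟨S=[-1]; E={x↦-1}; C=[(λp. 7) :: AP]; D=[(∅, ∅, ∅)]⟩
t=10: ⟨S=[clo(λp. 7, {x↦-1}) :: -1]; E={x↦-1}; C=[AP]; D=[(∅, ∅, ∅)]⟩
t=11: ⟨S=∅; E={p↦-1, x↦-1}; C=[7]; D=[(∅, {x↦-1}, ∅) :: (∅, ∅, ∅)]⟩
t=12: ⟨S=[7]; E={p↦-1, x↦-1}; C=∅; D=[(∅, {x↦-1}, ∅) :: (∅, ∅, ∅)]⟩
t=13: ⟨S=[7]; E={x↦-1}; C=∅; D=[(∅, ∅, ∅)]⟩
t=14: ⟨S=[7]; E=∅; C=∅; D=∅⟩
→ final value 7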